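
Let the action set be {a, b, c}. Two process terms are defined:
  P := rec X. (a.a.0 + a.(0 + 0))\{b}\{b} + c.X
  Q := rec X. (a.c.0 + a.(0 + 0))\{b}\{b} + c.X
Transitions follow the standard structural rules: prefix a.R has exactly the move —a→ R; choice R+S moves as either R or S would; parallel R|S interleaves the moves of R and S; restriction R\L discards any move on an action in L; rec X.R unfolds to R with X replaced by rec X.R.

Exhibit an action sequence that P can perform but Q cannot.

aa

P's transition system — 4 states:
  p0 = rec X. (a.a.0 + a.(0 + 0))\{b}\{b} + c.X | ··a··> p1, ··a··> p2, ··c··> p0
  p1 = (0 + 0)\{b}\{b} | ∅
  p2 = (a.0)\{b}\{b} | ··a··> p3
  p3 = 0\{b}\{b} | ∅
Q's transition system — 4 states:
  q0 = rec X. (a.c.0 + a.(0 + 0))\{b}\{b} + c.X | ··a··> q1, ··a··> q2, ··c··> q0
  q1 = (0 + 0)\{b}\{b} | ∅
  q2 = (c.0)\{b}\{b} | ··c··> q3
  q3 = 0\{b}\{b} | ∅
Executing aa from P (initial set {p0}):
  [1] a ⇒ {p1, p2}
  [2] a ⇒ {p3}
  ✓ P
Executing aa from Q (initial set {q0}):
  [1] a ⇒ {q1, q2}
  [2] a ⇒ ∅  — Q cannot continue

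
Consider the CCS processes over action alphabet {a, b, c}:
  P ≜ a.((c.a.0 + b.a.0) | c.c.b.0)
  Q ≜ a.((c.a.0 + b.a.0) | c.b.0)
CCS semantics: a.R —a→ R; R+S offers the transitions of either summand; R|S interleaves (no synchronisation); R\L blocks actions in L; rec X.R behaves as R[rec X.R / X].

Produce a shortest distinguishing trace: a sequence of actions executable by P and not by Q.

abcc

LTS(P): 13 reachable states
  m0 = a.((c.a.0 + b.a.0) | c.c.b.0) has moves --a--▸ m1
  m1 = (c.a.0 + b.a.0) | c.c.b.0 has moves --b--▸ m2, --c--▸ m2, --c--▸ m3
  m2 = a.0 | c.c.b.0 has moves --a--▸ m4, --c--▸ m5
  m3 = (c.a.0 + b.a.0) | c.b.0 has moves --b--▸ m5, --c--▸ m5, --c--▸ m6
  m4 = 0 | c.c.b.0 has moves --c--▸ m7
  m5 = a.0 | c.b.0 has moves --a--▸ m7, --c--▸ m8
  m6 = (c.a.0 + b.a.0) | b.0 has moves --b--▸ m8, --b--▸ m9, --c--▸ m8
  m7 = 0 | c.b.0 has moves --c--▸ m10
  m8 = a.0 | b.0 has moves --a--▸ m10, --b--▸ m11
  m9 = (c.a.0 + b.a.0) | 0 has moves --b--▸ m11, --c--▸ m11
  m10 = 0 | b.0 has moves --b--▸ m12
  m11 = a.0 | 0 has moves --a--▸ m12
  m12 = 0 | 0 has moves ∅
LTS(Q): 10 reachable states
  n0 = a.((c.a.0 + b.a.0) | c.b.0) has moves --a--▸ n1
  n1 = (c.a.0 + b.a.0) | c.b.0 has moves --b--▸ n2, --c--▸ n2, --c--▸ n3
  n2 = a.0 | c.b.0 has moves --a--▸ n4, --c--▸ n5
  n3 = (c.a.0 + b.a.0) | b.0 has moves --b--▸ n5, --b--▸ n6, --c--▸ n5
  n4 = 0 | c.b.0 has moves --c--▸ n7
  n5 = a.0 | b.0 has moves --a--▸ n7, --b--▸ n8
  n6 = (c.a.0 + b.a.0) | 0 has moves --b--▸ n8, --c--▸ n8
  n7 = 0 | b.0 has moves --b--▸ n9
  n8 = a.0 | 0 has moves --a--▸ n9
  n9 = 0 | 0 has moves ∅
Trace ⟨abcc⟩ through P, begin at {m0}:
  after a @ step 1: {m1}
  after b @ step 2: {m2}
  after c @ step 3: {m5}
  after c @ step 4: {m8}
  P completes σ.
Trace ⟨abcc⟩ through Q, begin at {n0}:
  after a @ step 1: {n1}
  after b @ step 2: {n2}
  after c @ step 3: {n5}
  after c @ step 4: no successor for Q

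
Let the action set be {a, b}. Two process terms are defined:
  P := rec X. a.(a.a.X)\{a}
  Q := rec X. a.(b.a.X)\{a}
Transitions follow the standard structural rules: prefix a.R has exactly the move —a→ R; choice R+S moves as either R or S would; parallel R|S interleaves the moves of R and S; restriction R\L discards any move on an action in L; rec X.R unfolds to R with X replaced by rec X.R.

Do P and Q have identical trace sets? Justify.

trace-distinct — witness ⟨ab⟩

LTS(P): 2 reachable states
  u0 = rec X. a.(a.a.X)\{a} ⊢ --a--▸ u1
  u1 = (a.a.(rec X. a.(a.a.X)\{a}))\{a} ⊢ stopped
LTS(Q): 3 reachable states
  v0 = rec X. a.(b.a.X)\{a} ⊢ --a--▸ v1
  v1 = (b.a.(rec X. a.(b.a.X)\{a}))\{a} ⊢ --b--▸ v2
  v2 = (a.(rec X. a.(b.a.X)\{a}))\{a} ⊢ stopped
Executing ab from Q (initial set {v0}):
  step 1 (a): {v1}
  step 2 (b): {v2}
  — Q admits the full trace.
Executing ab from P (initial set {u0}):
  step 1 (a): {u1}
  step 2 (b): ∅  — P cannot continue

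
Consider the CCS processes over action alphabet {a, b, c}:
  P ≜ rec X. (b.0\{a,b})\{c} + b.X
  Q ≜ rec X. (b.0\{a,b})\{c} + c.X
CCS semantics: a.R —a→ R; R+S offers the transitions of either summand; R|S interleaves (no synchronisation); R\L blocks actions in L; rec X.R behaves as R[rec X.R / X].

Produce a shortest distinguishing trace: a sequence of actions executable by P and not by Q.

LTS(P): 2 reachable states
  u0 = rec X. (b.0\{a,b})\{c} + b.X :: --b--▸ u0, --b--▸ u1
  u1 = 0\{a,b}\{c} :: ∅
LTS(Q): 2 reachable states
  v0 = rec X. (b.0\{a,b})\{c} + c.X :: --b--▸ v1, --c--▸ v0
  v1 = 0\{a,b}\{c} :: ∅
Executing bb from P (initial set {u0}):
  step 1 (b): {u0, u1}
  step 2 (b): {u0, u1}
  — P admits the full trace.
Executing bb from Q (initial set {v0}):
  step 1 (b): {v1}
  step 2 (b): no successor for Q

bb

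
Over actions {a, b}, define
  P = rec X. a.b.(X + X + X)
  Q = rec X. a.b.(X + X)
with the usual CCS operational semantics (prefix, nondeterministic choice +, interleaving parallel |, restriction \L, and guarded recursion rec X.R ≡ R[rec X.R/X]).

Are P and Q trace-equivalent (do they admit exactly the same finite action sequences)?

Reachable graph of P (3 states):
  m0 = rec X. a.b.(X + X + X) | —a→ m1
  m1 = b.((rec X. a.b.(X + X + X)) + (rec X. a.b.(X + X + X)) + (rec X. a.b.(X + X + X))) | —b→ m2
  m2 = (rec X. a.b.(X + X + X)) + (rec X. a.b.(X + X + X)) + (rec X. a.b.(X + X + X)) | —a→ m1
Reachable graph of Q (3 states):
  n0 = rec X. a.b.(X + X) | —a→ n1
  n1 = b.((rec X. a.b.(X + X)) + (rec X. a.b.(X + X))) | —b→ n2
  n2 = (rec X. a.b.(X + X)) + (rec X. a.b.(X + X)) | —a→ n1
Partition-refinement fixed point:
  B0 = {m0, m2, n0, n2}
  B1 = {m1, n1}
m0 ∈ B0, n0 ∈ B0 → same block
Bisimilar ⇒ trace-equivalent.

YES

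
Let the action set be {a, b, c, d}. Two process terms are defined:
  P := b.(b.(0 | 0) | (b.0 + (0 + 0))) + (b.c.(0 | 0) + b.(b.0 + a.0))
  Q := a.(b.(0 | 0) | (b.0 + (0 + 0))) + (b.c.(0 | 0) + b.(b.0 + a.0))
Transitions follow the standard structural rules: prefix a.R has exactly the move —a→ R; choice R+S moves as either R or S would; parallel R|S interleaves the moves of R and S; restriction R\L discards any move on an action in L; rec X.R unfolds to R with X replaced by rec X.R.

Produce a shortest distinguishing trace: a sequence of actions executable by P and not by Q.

Reachable graph of P (9 states):
  p0 = b.(b.(0 | 0) | (b.0 + (0 + 0))) + (b.c.(0 | 0) + b.(b.0 + a.0)) has moves ··b··> p1, ··b··> p2, ··b··> p3
  p1 = b.(0 | 0) | (b.0 + (0 + 0)) has moves ··b··> p4, ··b··> p5
  p2 = b.0 + a.0 has moves ··a··> p6, ··b··> p6
  p3 = c.(0 | 0) has moves ··c··> p7
  p4 = 0 | 0 | (b.0 + (0 + 0)) has moves ··b··> p8
  p5 = b.(0 | 0) | 0 has moves ··b··> p8
  p6 = 0 has moves deadlocked
  p7 = 0 | 0 has moves deadlocked
  p8 = 0 | 0 | 0 has moves deadlocked
Reachable graph of Q (9 states):
  q0 = a.(b.(0 | 0) | (b.0 + (0 + 0))) + (b.c.(0 | 0) + b.(b.0 + a.0)) has moves ··a··> q1, ··b··> q2, ··b··> q3
  q1 = b.(0 | 0) | (b.0 + (0 + 0)) has moves ··b··> q4, ··b··> q5
  q2 = b.0 + a.0 has moves ··a··> q6, ··b··> q6
  q3 = c.(0 | 0) has moves ··c··> q7
  q4 = 0 | 0 | (b.0 + (0 + 0)) has moves ··b··> q8
  q5 = b.(0 | 0) | 0 has moves ··b··> q8
  q6 = 0 has moves deadlocked
  q7 = 0 | 0 has moves deadlocked
  q8 = 0 | 0 | 0 has moves deadlocked
Trace ⟨bbb⟩ through P, begin at {p0}:
  after b @ step 1: {p1, p2, p3}
  after b @ step 2: {p4, p5, p6}
  after b @ step 3: {p8}
  ✓ P
Trace ⟨bbb⟩ through Q, begin at {q0}:
  after b @ step 1: {q2, q3}
  after b @ step 2: {q6}
  after b @ step 3: ∅  — Q cannot continue

bbb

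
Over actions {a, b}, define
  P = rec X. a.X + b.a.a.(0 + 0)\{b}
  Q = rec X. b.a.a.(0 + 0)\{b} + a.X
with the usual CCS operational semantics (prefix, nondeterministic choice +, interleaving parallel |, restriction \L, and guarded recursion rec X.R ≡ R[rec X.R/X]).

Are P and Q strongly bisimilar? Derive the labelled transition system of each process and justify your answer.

Reachable graph of P (4 states):
  u0 = rec X. a.X + b.a.a.(0 + 0)\{b} :: =a=> u0, =b=> u1
  u1 = a.a.(0 + 0)\{b} :: =a=> u2
  u2 = a.(0 + 0)\{b} :: =a=> u3
  u3 = (0 + 0)\{b} :: stopped
Reachable graph of Q (4 states):
  v0 = rec X. b.a.a.(0 + 0)\{b} + a.X :: =a=> v0, =b=> v1
  v1 = a.a.(0 + 0)\{b} :: =a=> v2
  v2 = a.(0 + 0)\{b} :: =a=> v3
  v3 = (0 + 0)\{b} :: stopped
Partition-refinement fixed point:
  B0 = {u0, v0}
  B1 = {u1, v1}
  B2 = {u2, v2}
  B3 = {u3, v3}
u0 ∈ B0, v0 ∈ B0 → same block

YES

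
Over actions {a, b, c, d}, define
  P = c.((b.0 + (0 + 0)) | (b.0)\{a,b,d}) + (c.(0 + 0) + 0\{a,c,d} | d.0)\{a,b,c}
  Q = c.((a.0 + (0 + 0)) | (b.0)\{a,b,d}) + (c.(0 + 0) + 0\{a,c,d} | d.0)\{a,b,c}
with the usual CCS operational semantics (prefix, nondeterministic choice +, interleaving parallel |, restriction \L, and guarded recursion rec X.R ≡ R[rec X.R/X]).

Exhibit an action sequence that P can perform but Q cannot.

cb

P's transition system — 4 states:
  p0 = c.((b.0 + (0 + 0)) | (b.0)\{a,b,d}) + (c.(0 + 0) + 0\{a,c,d} | d.0)\{a,b,c} ⊢ =c=> p1, =d=> p2
  p1 = (b.0 + (0 + 0)) | (b.0)\{a,b,d} ⊢ =b=> p3
  p2 = (0\{a,c,d} | 0)\{a,b,c} ⊢ deadlocked
  p3 = 0 | (b.0)\{a,b,d} ⊢ deadlocked
Q's transition system — 4 states:
  q0 = c.((a.0 + (0 + 0)) | (b.0)\{a,b,d}) + (c.(0 + 0) + 0\{a,c,d} | d.0)\{a,b,c} ⊢ =c=> q1, =d=> q2
  q1 = (a.0 + (0 + 0)) | (b.0)\{a,b,d} ⊢ =a=> q3
  q2 = (0\{a,c,d} | 0)\{a,b,c} ⊢ deadlocked
  q3 = 0 | (b.0)\{a,b,d} ⊢ deadlocked
Trace ⟨cb⟩ through P, begin at {p0}:
  [1] c ⇒ {p1}
  [2] b ⇒ {p3}
  ✓ P
Trace ⟨cb⟩ through Q, begin at {q0}:
  [1] c ⇒ {q1}
  [2] b ⇒ no successor for Q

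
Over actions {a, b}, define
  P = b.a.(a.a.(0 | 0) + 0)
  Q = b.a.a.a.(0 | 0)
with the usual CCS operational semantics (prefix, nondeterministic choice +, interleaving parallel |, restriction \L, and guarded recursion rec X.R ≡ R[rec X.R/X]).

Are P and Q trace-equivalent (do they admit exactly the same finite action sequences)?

P's transition system — 5 states:
  m0 = b.a.(a.a.(0 | 0) + 0) → -b-> m1
  m1 = a.(a.a.(0 | 0) + 0) → -a-> m2
  m2 = a.a.(0 | 0) + 0 → -a-> m3
  m3 = a.(0 | 0) → -a-> m4
  m4 = 0 | 0 → ∅
Q's transition system — 5 states:
  n0 = b.a.a.a.(0 | 0) → -b-> n1
  n1 = a.a.a.(0 | 0) → -a-> n2
  n2 = a.a.(0 | 0) → -a-> n3
  n3 = a.(0 | 0) → -a-> n4
  n4 = 0 | 0 → ∅
Coarsest stable partition (strong bisimilarity classes):
  B0 = {m0, n0}
  B1 = {m1, n1}
  B2 = {m2, n2}
  B3 = {m3, n3}
  B4 = {m4, n4}
m0 ∈ B0, n0 ∈ B0 → same block
Bisimilar ⇒ trace-equivalent.

traces(P) = traces(Q)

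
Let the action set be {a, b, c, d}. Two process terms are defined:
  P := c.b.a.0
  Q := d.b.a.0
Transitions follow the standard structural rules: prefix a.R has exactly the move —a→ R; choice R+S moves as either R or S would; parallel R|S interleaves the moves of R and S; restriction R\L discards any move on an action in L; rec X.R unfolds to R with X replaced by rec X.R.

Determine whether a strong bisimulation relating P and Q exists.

P ≁ Q

LTS(P): 4 reachable states
  u0 = c.b.a.0 :: --c--▸ u1
  u1 = b.a.0 :: --b--▸ u2
  u2 = a.0 :: --a--▸ u3
  u3 = 0 :: ∅
LTS(Q): 4 reachable states
  v0 = d.b.a.0 :: --d--▸ v1
  v1 = b.a.0 :: --b--▸ v2
  v2 = a.0 :: --a--▸ v3
  v3 = 0 :: ∅
Coarsest stable partition (strong bisimilarity classes):
  B0 = {u0}
  B1 = {u1, v1}
  B2 = {u2, v2}
  B3 = {u3, v3}
  B4 = {v0}
u0 ∈ B0, v0 ∈ B4 → different blocks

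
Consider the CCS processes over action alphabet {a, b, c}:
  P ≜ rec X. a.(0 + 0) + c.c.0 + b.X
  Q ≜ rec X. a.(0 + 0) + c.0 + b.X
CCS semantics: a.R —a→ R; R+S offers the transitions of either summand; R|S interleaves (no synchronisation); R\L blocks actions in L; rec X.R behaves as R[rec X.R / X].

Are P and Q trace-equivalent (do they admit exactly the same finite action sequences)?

Reachable graph of P (4 states):
  u0 = rec X. a.(0 + 0) + c.c.0 + b.X → -a-> u1, -b-> u0, -c-> u2
  u1 = 0 + 0 → deadlocked
  u2 = c.0 → -c-> u3
  u3 = 0 → deadlocked
Reachable graph of Q (3 states):
  v0 = rec X. a.(0 + 0) + c.0 + b.X → -a-> v1, -b-> v0, -c-> v2
  v1 = 0 + 0 → deadlocked
  v2 = 0 → deadlocked
Trace ⟨cc⟩ through P, begin at {u0}:
  after c @ step 1: {u2}
  after c @ step 2: {u3}
  ✓ P
Trace ⟨cc⟩ through Q, begin at {v0}:
  after c @ step 1: {v2}
  after c @ step 2: ∅ (Q stuck)

traces(P) ≠ traces(Q) — witness ⟨cc⟩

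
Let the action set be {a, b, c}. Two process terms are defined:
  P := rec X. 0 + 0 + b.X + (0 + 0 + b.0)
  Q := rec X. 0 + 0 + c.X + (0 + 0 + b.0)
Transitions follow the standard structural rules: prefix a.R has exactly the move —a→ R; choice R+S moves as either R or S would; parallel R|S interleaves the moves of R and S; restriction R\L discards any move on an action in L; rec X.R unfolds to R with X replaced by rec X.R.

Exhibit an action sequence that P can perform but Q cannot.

P's transition system — 2 states:
  p0 = rec X. 0 + 0 + b.X + (0 + 0 + b.0) → --b--▸ p0, --b--▸ p1
  p1 = 0 → stopped
Q's transition system — 2 states:
  q0 = rec X. 0 + 0 + c.X + (0 + 0 + b.0) → --b--▸ q1, --c--▸ q0
  q1 = 0 → stopped
Executing bb from P (initial set {p0}):
  after b @ step 1: {p0, p1}
  after b @ step 2: {p0, p1}
  — P admits the full trace.
Executing bb from Q (initial set {q0}):
  after b @ step 1: {q1}
  after b @ step 2: no successor for Q

bb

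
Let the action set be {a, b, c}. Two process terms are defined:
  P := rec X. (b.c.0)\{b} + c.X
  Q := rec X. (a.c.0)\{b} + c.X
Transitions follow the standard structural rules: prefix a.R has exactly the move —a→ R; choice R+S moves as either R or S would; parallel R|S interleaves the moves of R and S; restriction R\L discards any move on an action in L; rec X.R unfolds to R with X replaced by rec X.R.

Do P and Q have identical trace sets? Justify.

Reachable graph of P (1 states):
  u0 = rec X. (b.c.0)\{b} + c.X → ··c··> u0
Reachable graph of Q (3 states):
  v0 = rec X. (a.c.0)\{b} + c.X → ··a··> v1, ··c··> v0
  v1 = (c.0)\{b} → ··c··> v2
  v2 = 0\{b} → ·
Run σ = ⟨a⟩ on Q: start {v0}
  step 1 (a): {v1}
  — Q admits the full trace.
Run σ = ⟨a⟩ on P: start {u0}
  step 1 (a): ∅ (P stuck)

trace-distinct — witness ⟨a⟩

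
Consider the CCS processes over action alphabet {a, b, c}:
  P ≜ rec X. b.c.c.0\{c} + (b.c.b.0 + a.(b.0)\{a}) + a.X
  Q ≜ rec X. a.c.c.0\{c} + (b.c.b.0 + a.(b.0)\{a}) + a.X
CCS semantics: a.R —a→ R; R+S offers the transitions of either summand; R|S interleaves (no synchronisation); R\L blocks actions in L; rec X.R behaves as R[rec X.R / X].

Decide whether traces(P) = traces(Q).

Reachable graph of P (9 states):
  u0 = rec X. b.c.c.0\{c} + (b.c.b.0 + a.(b.0)\{a}) + a.X has moves —a→ u0, —a→ u1, —b→ u2, —b→ u3
  u1 = (b.0)\{a} has moves —b→ u4
  u2 = c.b.0 has moves —c→ u5
  u3 = c.c.0\{c} has moves —c→ u6
  u4 = 0\{a} has moves deadlocked
  u5 = b.0 has moves —b→ u7
  u6 = c.0\{c} has moves —c→ u8
  u7 = 0 has moves deadlocked
  u8 = 0\{c} has moves deadlocked
Reachable graph of Q (9 states):
  v0 = rec X. a.c.c.0\{c} + (b.c.b.0 + a.(b.0)\{a}) + a.X has moves —a→ v0, —a→ v1, —a→ v2, —b→ v3
  v1 = (b.0)\{a} has moves —b→ v4
  v2 = c.c.0\{c} has moves —c→ v5
  v3 = c.b.0 has moves —c→ v6
  v4 = 0\{a} has moves deadlocked
  v5 = c.0\{c} has moves —c→ v7
  v6 = b.0 has moves —b→ v8
  v7 = 0\{c} has moves deadlocked
  v8 = 0 has moves deadlocked
Trace ⟨bcc⟩ through P, begin at {u0}:
  after b @ step 1: {u2, u3}
  after c @ step 2: {u5, u6}
  after c @ step 3: {u8}
  P completes σ.
Trace ⟨bcc⟩ through Q, begin at {v0}:
  after b @ step 1: {v3}
  after c @ step 2: {v6}
  after c @ step 3: ∅ (Q stuck)

NO — witness ⟨bcc⟩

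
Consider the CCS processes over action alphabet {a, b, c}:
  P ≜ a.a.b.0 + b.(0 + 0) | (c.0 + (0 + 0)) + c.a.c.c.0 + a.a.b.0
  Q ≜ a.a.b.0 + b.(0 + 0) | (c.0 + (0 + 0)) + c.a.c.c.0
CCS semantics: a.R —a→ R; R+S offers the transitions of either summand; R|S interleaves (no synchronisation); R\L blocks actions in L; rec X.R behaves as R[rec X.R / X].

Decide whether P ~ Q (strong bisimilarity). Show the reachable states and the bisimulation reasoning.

bisimilar

P's transition system — 10 states:
  u0 = a.a.b.0 + b.(0 + 0) | (c.0 + (0 + 0)) + c.a.c.c.0 + a.a.b.0 → —a→ u1, —b→ u2, —c→ u3, —c→ u4
  u1 = a.b.0 → —a→ u5
  u2 = (0 + 0) | (c.0 + (0 + 0)) → —c→ u6
  u3 = a.c.c.0 → —a→ u7
  u4 = b.(0 + 0) | 0 → —b→ u6
  u5 = b.0 → —b→ u8
  u6 = (0 + 0) | 0 → deadlocked
  u7 = c.c.0 → —c→ u9
  u8 = 0 → deadlocked
  u9 = c.0 → —c→ u8
Q's transition system — 10 states:
  v0 = a.a.b.0 + b.(0 + 0) | (c.0 + (0 + 0)) + c.a.c.c.0 → —a→ v1, —b→ v2, —c→ v3, —c→ v4
  v1 = a.b.0 → —a→ v5
  v2 = (0 + 0) | (c.0 + (0 + 0)) → —c→ v6
  v3 = a.c.c.0 → —a→ v7
  v4 = b.(0 + 0) | 0 → —b→ v6
  v5 = b.0 → —b→ v8
  v6 = (0 + 0) | 0 → deadlocked
  v7 = c.c.0 → —c→ v9
  v8 = 0 → deadlocked
  v9 = c.0 → —c→ v8
Coarsest stable partition (strong bisimilarity classes):
  B0 = {u0, v0}
  B1 = {u3, v3}
  B2 = {u7, v7}
  B3 = {u2, u9, v2, v9}
  B4 = {u6, u8, v6, v8}
  B5 = {u1, v1}
  B6 = {u4, u5, v4, v5}
u0 ∈ B0, v0 ∈ B0 → same block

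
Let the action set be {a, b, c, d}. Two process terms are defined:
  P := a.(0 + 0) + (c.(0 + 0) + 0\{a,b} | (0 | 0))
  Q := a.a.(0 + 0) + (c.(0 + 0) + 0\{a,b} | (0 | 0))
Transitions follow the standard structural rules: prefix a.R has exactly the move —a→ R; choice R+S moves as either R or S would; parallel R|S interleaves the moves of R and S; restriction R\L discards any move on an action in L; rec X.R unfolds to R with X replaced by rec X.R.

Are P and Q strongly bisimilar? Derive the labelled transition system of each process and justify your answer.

LTS(P): 2 reachable states
  p0 = a.(0 + 0) + (c.(0 + 0) + 0\{a,b} | (0 | 0)) ⊢ =a=> p1, =c=> p1
  p1 = 0 + 0 ⊢ ∅
LTS(Q): 3 reachable states
  q0 = a.a.(0 + 0) + (c.(0 + 0) + 0\{a,b} | (0 | 0)) ⊢ =a=> q1, =c=> q2
  q1 = a.(0 + 0) ⊢ =a=> q2
  q2 = 0 + 0 ⊢ ∅
Bisimilarity quotient blocks:
  B0 = {p0}
  B1 = {p1, q2}
  B2 = {q0}
  B3 = {q1}
p0 ∈ B0, q0 ∈ B2 → different blocks

NO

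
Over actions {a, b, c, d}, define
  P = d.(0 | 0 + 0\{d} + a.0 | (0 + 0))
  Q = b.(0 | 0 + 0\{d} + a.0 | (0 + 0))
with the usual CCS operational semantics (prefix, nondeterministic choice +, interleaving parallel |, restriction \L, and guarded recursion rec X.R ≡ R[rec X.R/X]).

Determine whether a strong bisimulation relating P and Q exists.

NO

Reachable graph of P (3 states):
  s0 = d.(0 | 0 + 0\{d} + a.0 | (0 + 0)) :: --d--▸ s1
  s1 = 0 | 0 + 0\{d} + a.0 | (0 + 0) :: --a--▸ s2
  s2 = 0 | (0 + 0) :: ∅
Reachable graph of Q (3 states):
  t0 = b.(0 | 0 + 0\{d} + a.0 | (0 + 0)) :: --b--▸ t1
  t1 = 0 | 0 + 0\{d} + a.0 | (0 + 0) :: --a--▸ t2
  t2 = 0 | (0 + 0) :: ∅
Partition-refinement fixed point:
  B0 = {s0}
  B1 = {s1, t1}
  B2 = {s2, t2}
  B3 = {t0}
s0 ∈ B0, t0 ∈ B3 → different blocks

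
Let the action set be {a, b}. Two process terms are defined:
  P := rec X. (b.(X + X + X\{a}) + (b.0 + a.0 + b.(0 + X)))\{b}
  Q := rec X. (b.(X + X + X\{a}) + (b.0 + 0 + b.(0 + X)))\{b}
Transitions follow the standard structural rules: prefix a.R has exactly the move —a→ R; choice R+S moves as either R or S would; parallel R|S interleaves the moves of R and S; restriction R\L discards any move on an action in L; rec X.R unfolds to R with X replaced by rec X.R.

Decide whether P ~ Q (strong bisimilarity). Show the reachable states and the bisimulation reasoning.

P's transition system — 2 states:
  u0 = rec X. (b.(X + X + X\{a}) + (b.0 + a.0 + b.(0 + X)))\{b} | =a=> u1
  u1 = 0\{b} | ∅
Q's transition system — 1 states:
  v0 = rec X. (b.(X + X + X\{a}) + (b.0 + 0 + b.(0 + X)))\{b} | ∅
Bisimilarity quotient blocks:
  B0 = {u0}
  B1 = {u1, v0}
u0 ∈ B0, v0 ∈ B1 → different blocks

NO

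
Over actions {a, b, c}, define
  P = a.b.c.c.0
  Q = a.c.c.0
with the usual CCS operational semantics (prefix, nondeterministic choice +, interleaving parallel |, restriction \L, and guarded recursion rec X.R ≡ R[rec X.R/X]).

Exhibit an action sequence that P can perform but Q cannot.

ab

Reachable graph of P (5 states):
  s0 = a.b.c.c.0 ⊢ —a→ s1
  s1 = b.c.c.0 ⊢ —b→ s2
  s2 = c.c.0 ⊢ —c→ s3
  s3 = c.0 ⊢ —c→ s4
  s4 = 0 ⊢ deadlocked
Reachable graph of Q (4 states):
  t0 = a.c.c.0 ⊢ —a→ t1
  t1 = c.c.0 ⊢ —c→ t2
  t2 = c.0 ⊢ —c→ t3
  t3 = 0 ⊢ deadlocked
Trace ⟨ab⟩ through P, begin at {s0}:
  step 1 (a): {s1}
  step 2 (b): {s2}
  ✓ P
Trace ⟨ab⟩ through Q, begin at {t0}:
  step 1 (a): {t1}
  step 2 (b): ∅  — Q cannot continue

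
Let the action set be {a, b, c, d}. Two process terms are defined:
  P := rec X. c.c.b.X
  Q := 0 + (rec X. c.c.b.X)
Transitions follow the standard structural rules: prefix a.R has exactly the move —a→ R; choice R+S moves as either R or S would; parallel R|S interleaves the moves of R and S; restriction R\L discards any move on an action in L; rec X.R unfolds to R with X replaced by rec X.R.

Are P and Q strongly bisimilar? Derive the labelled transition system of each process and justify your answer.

bisimilar

Reachable graph of P (3 states):
  m0 = rec X. c.c.b.X :: ··c··> m1
  m1 = c.b.(rec X. c.c.b.X) :: ··c··> m2
  m2 = b.(rec X. c.c.b.X) :: ··b··> m0
Reachable graph of Q (4 states):
  n0 = 0 + (rec X. c.c.b.X) :: ··c··> n1
  n1 = c.b.(rec X. c.c.b.X) :: ··c··> n2
  n2 = b.(rec X. c.c.b.X) :: ··b··> n3
  n3 = rec X. c.c.b.X :: ··c··> n1
Partition-refinement fixed point:
  B0 = {m0, n0, n3}
  B1 = {m1, n1}
  B2 = {m2, n2}
m0 ∈ B0, n0 ∈ B0 → same block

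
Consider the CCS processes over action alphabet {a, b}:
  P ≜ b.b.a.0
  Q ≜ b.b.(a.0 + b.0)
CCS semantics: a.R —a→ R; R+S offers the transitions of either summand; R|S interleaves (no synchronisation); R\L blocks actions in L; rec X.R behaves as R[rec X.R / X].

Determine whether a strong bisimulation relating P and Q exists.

P ≁ Q

LTS(P): 4 reachable states
  s0 = b.b.a.0 → ··b··> s1
  s1 = b.a.0 → ··b··> s2
  s2 = a.0 → ··a··> s3
  s3 = 0 → ·
LTS(Q): 4 reachable states
  t0 = b.b.(a.0 + b.0) → ··b··> t1
  t1 = b.(a.0 + b.0) → ··b··> t2
  t2 = a.0 + b.0 → ··a··> t3, ··b··> t3
  t3 = 0 → ·
Coarsest stable partition (strong bisimilarity classes):
  B0 = {s0}
  B1 = {s1}
  B2 = {s2}
  B3 = {s3, t3}
  B4 = {t0}
  B5 = {t1}
  B6 = {t2}
s0 ∈ B0, t0 ∈ B4 → different blocks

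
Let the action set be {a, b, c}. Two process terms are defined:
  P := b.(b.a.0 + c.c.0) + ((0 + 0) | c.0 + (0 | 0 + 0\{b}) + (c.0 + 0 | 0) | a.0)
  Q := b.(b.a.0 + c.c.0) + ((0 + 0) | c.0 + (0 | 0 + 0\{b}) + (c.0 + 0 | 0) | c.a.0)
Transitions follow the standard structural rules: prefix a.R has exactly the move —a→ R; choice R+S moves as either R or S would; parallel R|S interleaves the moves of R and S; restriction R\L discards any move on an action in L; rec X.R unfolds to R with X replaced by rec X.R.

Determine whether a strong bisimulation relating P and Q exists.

P ≁ Q

LTS(P): 9 reachable states
  m0 = b.(b.a.0 + c.c.0) + ((0 + 0) | c.0 + (0 | 0 + 0\{b}) + (c.0 + 0 | 0) | a.0) ⊢ ··a··> m1, ··b··> m2, ··c··> m3, ··c··> m4
  m1 = (c.0 + 0 | 0) | 0 ⊢ ··c··> m5
  m2 = b.a.0 + c.c.0 ⊢ ··b··> m6, ··c··> m7
  m3 = (0 + 0) | 0 ⊢ stopped
  m4 = 0 | a.0 ⊢ ··a··> m5
  m5 = 0 | 0 ⊢ stopped
  m6 = a.0 ⊢ ··a··> m8
  m7 = c.0 ⊢ ··c··> m8
  m8 = 0 ⊢ stopped
LTS(Q): 11 reachable states
  n0 = b.(b.a.0 + c.c.0) + ((0 + 0) | c.0 + (0 | 0 + 0\{b}) + (c.0 + 0 | 0) | c.a.0) ⊢ ··b··> n1, ··c··> n2, ··c··> n3, ··c··> n4
  n1 = b.a.0 + c.c.0 ⊢ ··b··> n5, ··c··> n6
  n2 = (0 + 0) | 0 ⊢ stopped
  n3 = (c.0 + 0 | 0) | a.0 ⊢ ··a··> n7, ··c··> n8
  n4 = 0 | c.a.0 ⊢ ··c··> n8
  n5 = a.0 ⊢ ··a··> n9
  n6 = c.0 ⊢ ··c··> n9
  n7 = (c.0 + 0 | 0) | 0 ⊢ ··c··> n10
  n8 = 0 | a.0 ⊢ ··a··> n10
  n9 = 0 ⊢ stopped
  n10 = 0 | 0 ⊢ stopped
Partition-refinement fixed point:
  B0 = {m0}
  B1 = {m3, m5, m8, n10, n2, n9}
  B2 = {m1, m7, n6, n7}
  B3 = {m2, n1}
  B4 = {m4, m6, n5, n8}
  B5 = {n0}
  B6 = {n4}
  B7 = {n3}
m0 ∈ B0, n0 ∈ B5 → different blocks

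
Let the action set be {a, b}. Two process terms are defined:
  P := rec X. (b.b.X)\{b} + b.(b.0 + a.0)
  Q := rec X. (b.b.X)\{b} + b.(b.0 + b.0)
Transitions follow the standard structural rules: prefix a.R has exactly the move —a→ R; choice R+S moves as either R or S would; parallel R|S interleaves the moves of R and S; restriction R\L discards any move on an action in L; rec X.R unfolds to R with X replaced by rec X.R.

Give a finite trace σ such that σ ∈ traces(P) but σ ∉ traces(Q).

ba

P's transition system — 3 states:
  m0 = rec X. (b.b.X)\{b} + b.(b.0 + a.0) → =b=> m1
  m1 = b.0 + a.0 → =a=> m2, =b=> m2
  m2 = 0 → ∅
Q's transition system — 3 states:
  n0 = rec X. (b.b.X)\{b} + b.(b.0 + b.0) → =b=> n1
  n1 = b.0 + b.0 → =b=> n2
  n2 = 0 → ∅
Trace ⟨ba⟩ through P, begin at {m0}:
  [1] b ⇒ {m1}
  [2] a ⇒ {m2}
  P completes σ.
Trace ⟨ba⟩ through Q, begin at {n0}:
  [1] b ⇒ {n1}
  [2] a ⇒ ∅ (Q stuck)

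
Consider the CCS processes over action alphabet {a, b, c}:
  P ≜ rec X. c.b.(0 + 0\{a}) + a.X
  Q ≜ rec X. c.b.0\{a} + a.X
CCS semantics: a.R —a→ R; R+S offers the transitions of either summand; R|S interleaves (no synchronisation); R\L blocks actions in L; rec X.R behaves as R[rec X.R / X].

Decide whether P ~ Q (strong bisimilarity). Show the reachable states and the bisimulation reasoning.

P ~ Q

Reachable graph of P (3 states):
  p0 = rec X. c.b.(0 + 0\{a}) + a.X ⊢ -a-> p0, -c-> p1
  p1 = b.(0 + 0\{a}) ⊢ -b-> p2
  p2 = 0 + 0\{a} ⊢ (no moves)
Reachable graph of Q (3 states):
  q0 = rec X. c.b.0\{a} + a.X ⊢ -a-> q0, -c-> q1
  q1 = b.0\{a} ⊢ -b-> q2
  q2 = 0\{a} ⊢ (no moves)
Bisimilarity quotient blocks:
  B0 = {p0, q0}
  B1 = {p1, q1}
  B2 = {p2, q2}
p0 ∈ B0, q0 ∈ B0 → same block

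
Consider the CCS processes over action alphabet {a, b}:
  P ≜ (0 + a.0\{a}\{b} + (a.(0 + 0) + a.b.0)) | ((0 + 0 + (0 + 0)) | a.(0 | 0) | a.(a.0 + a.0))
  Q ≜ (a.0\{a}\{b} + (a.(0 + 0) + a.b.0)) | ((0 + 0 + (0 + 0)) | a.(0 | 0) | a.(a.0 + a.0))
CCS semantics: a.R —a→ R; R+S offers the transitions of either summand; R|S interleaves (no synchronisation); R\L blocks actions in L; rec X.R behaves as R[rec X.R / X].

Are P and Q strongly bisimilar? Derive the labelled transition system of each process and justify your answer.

YES

Reachable graph of P (30 states):
  m0 = (0 + a.0\{a}\{b} + (a.(0 + 0) + a.b.0)) | ((0 + 0 + (0 + 0)) | a.(0 | 0) | a.(a.0 + a.0)) | --a--▸ m1, --a--▸ m2, --a--▸ m3, --a--▸ m4, --a--▸ m5
  m1 = (0 + 0) | ((0 + 0 + (0 + 0)) | a.(0 | 0) | a.(a.0 + a.0)) | --a--▸ m6, --a--▸ m7
  m2 = (0 + a.0\{a}\{b} + (a.(0 + 0) + a.b.0)) | ((0 + 0 + (0 + 0)) | (0 | 0) | a.(a.0 + a.0)) | --a--▸ m10, --a--▸ m6, --a--▸ m8, --a--▸ m9
  m3 = (0 + a.0\{a}\{b} + (a.(0 + 0) + a.b.0)) | ((0 + 0 + (0 + 0)) | a.(0 | 0) | (a.0 + a.0)) | --a--▸ m11, --a--▸ m12, --a--▸ m13, --a--▸ m7, --a--▸ m8
  m4 = 0\{a}\{b} | ((0 + 0 + (0 + 0)) | a.(0 | 0) | a.(a.0 + a.0)) | --a--▸ m12, --a--▸ m9
  m5 = b.0 | ((0 + 0 + (0 + 0)) | a.(0 | 0) | a.(a.0 + a.0)) | --a--▸ m10, --a--▸ m13, --b--▸ m14
  m6 = (0 + 0) | ((0 + 0 + (0 + 0)) | (0 | 0) | a.(a.0 + a.0)) | --a--▸ m15
  m7 = (0 + 0) | ((0 + 0 + (0 + 0)) | a.(0 | 0) | (a.0 + a.0)) | --a--▸ m15, --a--▸ m16
  m8 = (0 + a.0\{a}\{b} + (a.(0 + 0) + a.b.0)) | ((0 + 0 + (0 + 0)) | (0 | 0) | (a.0 + a.0)) | --a--▸ m15, --a--▸ m17, --a--▸ m18, --a--▸ m19
  m9 = 0\{a}\{b} | ((0 + 0 + (0 + 0)) | (0 | 0) | a.(a.0 + a.0)) | --a--▸ m18
  m10 = b.0 | ((0 + 0 + (0 + 0)) | (0 | 0) | a.(a.0 + a.0)) | --a--▸ m19, --b--▸ m20
  m11 = (0 + a.0\{a}\{b} + (a.(0 + 0) + a.b.0)) | ((0 + 0 + (0 + 0)) | a.(0 | 0) | 0) | --a--▸ m16, --a--▸ m17, --a--▸ m21, --a--▸ m22
  m12 = 0\{a}\{b} | ((0 + 0 + (0 + 0)) | a.(0 | 0) | (a.0 + a.0)) | --a--▸ m18, --a--▸ m21
  m13 = b.0 | ((0 + 0 + (0 + 0)) | a.(0 | 0) | (a.0 + a.0)) | --a--▸ m19, --a--▸ m22, --b--▸ m23
  m14 = 0 | ((0 + 0 + (0 + 0)) | a.(0 | 0) | a.(a.0 + a.0)) | --a--▸ m20, --a--▸ m23
  m15 = (0 + 0) | ((0 + 0 + (0 + 0)) | (0 | 0) | (a.0 + a.0)) | --a--▸ m24
  m16 = (0 + 0) | ((0 + 0 + (0 + 0)) | a.(0 | 0) | 0) | --a--▸ m24
  m17 = (0 + a.0\{a}\{b} + (a.(0 + 0) + a.b.0)) | ((0 + 0 + (0 + 0)) | (0 | 0) | 0) | --a--▸ m24, --a--▸ m25, --a--▸ m26
  m18 = 0\{a}\{b} | ((0 + 0 + (0 + 0)) | (0 | 0) | (a.0 + a.0)) | --a--▸ m25
  m19 = b.0 | ((0 + 0 + (0 + 0)) | (0 | 0) | (a.0 + a.0)) | --a--▸ m26, --b--▸ m27
  m20 = 0 | ((0 + 0 + (0 + 0)) | (0 | 0) | a.(a.0 + a.0)) | --a--▸ m27
  m21 = 0\{a}\{b} | ((0 + 0 + (0 + 0)) | a.(0 | 0) | 0) | --a--▸ m25
  m22 = b.0 | ((0 + 0 + (0 + 0)) | a.(0 | 0) | 0) | --a--▸ m26, --b--▸ m28
  m23 = 0 | ((0 + 0 + (0 + 0)) | a.(0 | 0) | (a.0 + a.0)) | --a--▸ m27, --a--▸ m28
  m24 = (0 + 0) | ((0 + 0 + (0 + 0)) | (0 | 0) | 0) | ·
  m25 = 0\{a}\{b} | ((0 + 0 + (0 + 0)) | (0 | 0) | 0) | ·
  m26 = b.0 | ((0 + 0 + (0 + 0)) | (0 | 0) | 0) | --b--▸ m29
  m27 = 0 | ((0 + 0 + (0 + 0)) | (0 | 0) | (a.0 + a.0)) | --a--▸ m29
  m28 = 0 | ((0 + 0 + (0 + 0)) | a.(0 | 0) | 0) | --a--▸ m29
  m29 = 0 | ((0 + 0 + (0 + 0)) | (0 | 0) | 0) | ·
Reachable graph of Q (30 states):
  n0 = (a.0\{a}\{b} + (a.(0 + 0) + a.b.0)) | ((0 + 0 + (0 + 0)) | a.(0 | 0) | a.(a.0 + a.0)) | --a--▸ n1, --a--▸ n2, --a--▸ n3, --a--▸ n4, --a--▸ n5
  n1 = (0 + 0) | ((0 + 0 + (0 + 0)) | a.(0 | 0) | a.(a.0 + a.0)) | --a--▸ n6, --a--▸ n7
  n2 = (a.0\{a}\{b} + (a.(0 + 0) + a.b.0)) | ((0 + 0 + (0 + 0)) | (0 | 0) | a.(a.0 + a.0)) | --a--▸ n10, --a--▸ n6, --a--▸ n8, --a--▸ n9
  n3 = (a.0\{a}\{b} + (a.(0 + 0) + a.b.0)) | ((0 + 0 + (0 + 0)) | a.(0 | 0) | (a.0 + a.0)) | --a--▸ n11, --a--▸ n12, --a--▸ n13, --a--▸ n7, --a--▸ n8
  n4 = 0\{a}\{b} | ((0 + 0 + (0 + 0)) | a.(0 | 0) | a.(a.0 + a.0)) | --a--▸ n12, --a--▸ n9
  n5 = b.0 | ((0 + 0 + (0 + 0)) | a.(0 | 0) | a.(a.0 + a.0)) | --a--▸ n10, --a--▸ n13, --b--▸ n14
  n6 = (0 + 0) | ((0 + 0 + (0 + 0)) | (0 | 0) | a.(a.0 + a.0)) | --a--▸ n15
  n7 = (0 + 0) | ((0 + 0 + (0 + 0)) | a.(0 | 0) | (a.0 + a.0)) | --a--▸ n15, --a--▸ n16
  n8 = (a.0\{a}\{b} + (a.(0 + 0) + a.b.0)) | ((0 + 0 + (0 + 0)) | (0 | 0) | (a.0 + a.0)) | --a--▸ n15, --a--▸ n17, --a--▸ n18, --a--▸ n19
  n9 = 0\{a}\{b} | ((0 + 0 + (0 + 0)) | (0 | 0) | a.(a.0 + a.0)) | --a--▸ n18
  n10 = b.0 | ((0 + 0 + (0 + 0)) | (0 | 0) | a.(a.0 + a.0)) | --a--▸ n19, --b--▸ n20
  n11 = (a.0\{a}\{b} + (a.(0 + 0) + a.b.0)) | ((0 + 0 + (0 + 0)) | a.(0 | 0) | 0) | --a--▸ n16, --a--▸ n17, --a--▸ n21, --a--▸ n22
  n12 = 0\{a}\{b} | ((0 + 0 + (0 + 0)) | a.(0 | 0) | (a.0 + a.0)) | --a--▸ n18, --a--▸ n21
  n13 = b.0 | ((0 + 0 + (0 + 0)) | a.(0 | 0) | (a.0 + a.0)) | --a--▸ n19, --a--▸ n22, --b--▸ n23
  n14 = 0 | ((0 + 0 + (0 + 0)) | a.(0 | 0) | a.(a.0 + a.0)) | --a--▸ n20, --a--▸ n23
  n15 = (0 + 0) | ((0 + 0 + (0 + 0)) | (0 | 0) | (a.0 + a.0)) | --a--▸ n24
  n16 = (0 + 0) | ((0 + 0 + (0 + 0)) | a.(0 | 0) | 0) | --a--▸ n24
  n17 = (a.0\{a}\{b} + (a.(0 + 0) + a.b.0)) | ((0 + 0 + (0 + 0)) | (0 | 0) | 0) | --a--▸ n24, --a--▸ n25, --a--▸ n26
  n18 = 0\{a}\{b} | ((0 + 0 + (0 + 0)) | (0 | 0) | (a.0 + a.0)) | --a--▸ n25
  n19 = b.0 | ((0 + 0 + (0 + 0)) | (0 | 0) | (a.0 + a.0)) | --a--▸ n26, --b--▸ n27
  n20 = 0 | ((0 + 0 + (0 + 0)) | (0 | 0) | a.(a.0 + a.0)) | --a--▸ n27
  n21 = 0\{a}\{b} | ((0 + 0 + (0 + 0)) | a.(0 | 0) | 0) | --a--▸ n25
  n22 = b.0 | ((0 + 0 + (0 + 0)) | a.(0 | 0) | 0) | --a--▸ n26, --b--▸ n28
  n23 = 0 | ((0 + 0 + (0 + 0)) | a.(0 | 0) | (a.0 + a.0)) | --a--▸ n27, --a--▸ n28
  n24 = (0 + 0) | ((0 + 0 + (0 + 0)) | (0 | 0) | 0) | ·
  n25 = 0\{a}\{b} | ((0 + 0 + (0 + 0)) | (0 | 0) | 0) | ·
  n26 = b.0 | ((0 + 0 + (0 + 0)) | (0 | 0) | 0) | --b--▸ n29
  n27 = 0 | ((0 + 0 + (0 + 0)) | (0 | 0) | (a.0 + a.0)) | --a--▸ n29
  n28 = 0 | ((0 + 0 + (0 + 0)) | a.(0 | 0) | 0) | --a--▸ n29
  n29 = 0 | ((0 + 0 + (0 + 0)) | (0 | 0) | 0) | ·
Partition-refinement fixed point:
  B0 = {m0, n0}
  B1 = {m1, m14, m4, n1, n14, n4}
  B2 = {m12, m20, m23, m6, m7, m9, n12, n20, n23, n6, n7, n9}
  B3 = {m15, m16, m18, m21, m27, m28, n15, n16, n18, n21, n27, n28}
  B4 = {m24, m25, m29, n24, n25, n29}
  B5 = {m5, n5}
  B6 = {m10, m13, n10, n13}
  B7 = {m19, m22, n19, n22}
  B8 = {m26, n26}
  B9 = {m2, m3, n2, n3}
  B10 = {m11, m8, n11, n8}
  B11 = {m17, n17}
m0 ∈ B0, n0 ∈ B0 → same block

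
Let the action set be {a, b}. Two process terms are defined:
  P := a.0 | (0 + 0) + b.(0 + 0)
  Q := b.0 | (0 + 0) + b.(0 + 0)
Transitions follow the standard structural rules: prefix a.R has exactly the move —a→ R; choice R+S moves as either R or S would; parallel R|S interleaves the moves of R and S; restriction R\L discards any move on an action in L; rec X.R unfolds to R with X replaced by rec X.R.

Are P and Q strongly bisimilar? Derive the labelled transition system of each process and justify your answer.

NO

P's transition system — 3 states:
  s0 = a.0 | (0 + 0) + b.(0 + 0) :: --a--▸ s1, --b--▸ s2
  s1 = 0 | (0 + 0) :: ∅
  s2 = 0 + 0 :: ∅
Q's transition system — 3 states:
  t0 = b.0 | (0 + 0) + b.(0 + 0) :: --b--▸ t1, --b--▸ t2
  t1 = 0 + 0 :: ∅
  t2 = 0 | (0 + 0) :: ∅
Partition-refinement fixed point:
  B0 = {s0}
  B1 = {s1, s2, t1, t2}
  B2 = {t0}
s0 ∈ B0, t0 ∈ B2 → different blocks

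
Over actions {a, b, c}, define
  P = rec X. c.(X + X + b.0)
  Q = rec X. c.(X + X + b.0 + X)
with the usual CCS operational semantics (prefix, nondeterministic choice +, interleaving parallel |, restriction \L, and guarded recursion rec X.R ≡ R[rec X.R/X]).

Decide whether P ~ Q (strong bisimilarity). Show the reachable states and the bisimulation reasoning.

bisimilar

P's transition system — 3 states:
  s0 = rec X. c.(X + X + b.0) → ··c··> s1
  s1 = (rec X. c.(X + X + b.0)) + (rec X. c.(X + X + b.0)) + b.0 → ··b··> s2, ··c··> s1
  s2 = 0 → stopped
Q's transition system — 3 states:
  t0 = rec X. c.(X + X + b.0 + X) → ··c··> t1
  t1 = (rec X. c.(X + X + b.0 + X)) + (rec X. c.(X + X + b.0 + X)) + b.0 + (rec X. c.(X + X + b.0 + X)) → ··b··> t2, ··c··> t1
  t2 = 0 → stopped
Bisimilarity quotient blocks:
  B0 = {s0, t0}
  B1 = {s1, t1}
  B2 = {s2, t2}
s0 ∈ B0, t0 ∈ B0 → same block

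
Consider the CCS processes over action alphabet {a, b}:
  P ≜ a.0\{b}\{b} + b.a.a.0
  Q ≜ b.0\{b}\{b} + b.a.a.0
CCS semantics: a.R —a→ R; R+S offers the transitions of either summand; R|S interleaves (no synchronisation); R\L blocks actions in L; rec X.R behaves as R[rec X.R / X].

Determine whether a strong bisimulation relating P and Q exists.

P's transition system — 5 states:
  s0 = a.0\{b}\{b} + b.a.a.0 | ··a··> s1, ··b··> s2
  s1 = 0\{b}\{b} | (no moves)
  s2 = a.a.0 | ··a··> s3
  s3 = a.0 | ··a··> s4
  s4 = 0 | (no moves)
Q's transition system — 5 states:
  t0 = b.0\{b}\{b} + b.a.a.0 | ··b··> t1, ··b··> t2
  t1 = 0\{b}\{b} | (no moves)
  t2 = a.a.0 | ··a··> t3
  t3 = a.0 | ··a··> t4
  t4 = 0 | (no moves)
Bisimilarity quotient blocks:
  B0 = {s0}
  B1 = {s1, s4, t1, t4}
  B2 = {s2, t2}
  B3 = {s3, t3}
  B4 = {t0}
s0 ∈ B0, t0 ∈ B4 → different blocks

P ≁ Q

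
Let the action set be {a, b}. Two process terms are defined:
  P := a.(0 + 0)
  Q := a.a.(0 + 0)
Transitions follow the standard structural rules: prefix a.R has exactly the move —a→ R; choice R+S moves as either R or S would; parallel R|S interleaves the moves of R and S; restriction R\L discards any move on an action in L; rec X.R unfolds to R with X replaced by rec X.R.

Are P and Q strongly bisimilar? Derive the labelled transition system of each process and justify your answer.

Reachable graph of P (2 states):
  u0 = a.(0 + 0) :: ··a··> u1
  u1 = 0 + 0 :: deadlocked
Reachable graph of Q (3 states):
  v0 = a.a.(0 + 0) :: ··a··> v1
  v1 = a.(0 + 0) :: ··a··> v2
  v2 = 0 + 0 :: deadlocked
Partition-refinement fixed point:
  B0 = {u0, v1}
  B1 = {u1, v2}
  B2 = {v0}
u0 ∈ B0, v0 ∈ B2 → different blocks

not bisimilar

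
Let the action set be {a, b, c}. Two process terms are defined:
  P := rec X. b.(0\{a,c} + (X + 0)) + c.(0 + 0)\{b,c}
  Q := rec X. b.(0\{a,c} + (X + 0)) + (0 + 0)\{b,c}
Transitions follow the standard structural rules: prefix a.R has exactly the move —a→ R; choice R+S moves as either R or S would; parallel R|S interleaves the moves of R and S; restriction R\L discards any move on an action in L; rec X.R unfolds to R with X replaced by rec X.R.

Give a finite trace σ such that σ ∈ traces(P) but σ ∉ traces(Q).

P's transition system — 3 states:
  s0 = rec X. b.(0\{a,c} + (X + 0)) + c.(0 + 0)\{b,c} ⊢ =b=> s1, =c=> s2
  s1 = 0\{a,c} + ((rec X. b.(0\{a,c} + (X + 0)) + c.(0 + 0)\{b,c}) + 0) ⊢ =b=> s1, =c=> s2
  s2 = (0 + 0)\{b,c} ⊢ deadlocked
Q's transition system — 2 states:
  t0 = rec X. b.(0\{a,c} + (X + 0)) + (0 + 0)\{b,c} ⊢ =b=> t1
  t1 = 0\{a,c} + ((rec X. b.(0\{a,c} + (X + 0)) + (0 + 0)\{b,c}) + 0) ⊢ =b=> t1
Run σ = ⟨c⟩ on P: start {s0}
  [1] c ⇒ {s2}
  P completes σ.
Run σ = ⟨c⟩ on Q: start {t0}
  [1] c ⇒ ∅  — Q cannot continue

c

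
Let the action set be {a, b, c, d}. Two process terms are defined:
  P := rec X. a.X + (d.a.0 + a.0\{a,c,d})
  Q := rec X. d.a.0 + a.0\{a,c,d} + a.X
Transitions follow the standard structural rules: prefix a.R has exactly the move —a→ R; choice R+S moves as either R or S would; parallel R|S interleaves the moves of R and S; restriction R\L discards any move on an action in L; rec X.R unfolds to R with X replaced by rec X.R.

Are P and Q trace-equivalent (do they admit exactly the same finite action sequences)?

trace-equivalent

Reachable graph of P (4 states):
  s0 = rec X. a.X + (d.a.0 + a.0\{a,c,d}) :: —a→ s0, —a→ s1, —d→ s2
  s1 = 0\{a,c,d} :: ∅
  s2 = a.0 :: —a→ s3
  s3 = 0 :: ∅
Reachable graph of Q (4 states):
  t0 = rec X. d.a.0 + a.0\{a,c,d} + a.X :: —a→ t0, —a→ t1, —d→ t2
  t1 = 0\{a,c,d} :: ∅
  t2 = a.0 :: —a→ t3
  t3 = 0 :: ∅
Coarsest stable partition (strong bisimilarity classes):
  B0 = {s0, t0}
  B1 = {s2, t2}
  B2 = {s1, s3, t1, t3}
s0 ∈ B0, t0 ∈ B0 → same block
Bisimilar ⇒ trace-equivalent.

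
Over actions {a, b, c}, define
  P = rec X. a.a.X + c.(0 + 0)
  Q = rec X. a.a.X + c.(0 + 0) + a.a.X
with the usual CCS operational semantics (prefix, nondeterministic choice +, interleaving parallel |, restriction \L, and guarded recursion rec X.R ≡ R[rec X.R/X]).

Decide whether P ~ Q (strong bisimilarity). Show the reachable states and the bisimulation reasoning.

Reachable graph of P (3 states):
  p0 = rec X. a.a.X + c.(0 + 0) ⊢ -a-> p1, -c-> p2
  p1 = a.(rec X. a.a.X + c.(0 + 0)) ⊢ -a-> p0
  p2 = 0 + 0 ⊢ ∅
Reachable graph of Q (3 states):
  q0 = rec X. a.a.X + c.(0 + 0) + a.a.X ⊢ -a-> q1, -c-> q2
  q1 = a.(rec X. a.a.X + c.(0 + 0) + a.a.X) ⊢ -a-> q0
  q2 = 0 + 0 ⊢ ∅
Bisimilarity quotient blocks:
  B0 = {p0, q0}
  B1 = {p2, q2}
  B2 = {p1, q1}
p0 ∈ B0, q0 ∈ B0 → same block

YES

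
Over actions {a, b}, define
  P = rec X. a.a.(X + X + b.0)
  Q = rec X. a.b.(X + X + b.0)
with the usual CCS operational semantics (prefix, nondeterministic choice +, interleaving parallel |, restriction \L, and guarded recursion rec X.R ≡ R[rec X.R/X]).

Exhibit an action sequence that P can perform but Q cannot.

Reachable graph of P (4 states):
  u0 = rec X. a.a.(X + X + b.0) :: —a→ u1
  u1 = a.((rec X. a.a.(X + X + b.0)) + (rec X. a.a.(X + X + b.0)) + b.0) :: —a→ u2
  u2 = (rec X. a.a.(X + X + b.0)) + (rec X. a.a.(X + X + b.0)) + b.0 :: —a→ u1, —b→ u3
  u3 = 0 :: ∅
Reachable graph of Q (4 states):
  v0 = rec X. a.b.(X + X + b.0) :: —a→ v1
  v1 = b.((rec X. a.b.(X + X + b.0)) + (rec X. a.b.(X + X + b.0)) + b.0) :: —b→ v2
  v2 = (rec X. a.b.(X + X + b.0)) + (rec X. a.b.(X + X + b.0)) + b.0 :: —a→ v1, —b→ v3
  v3 = 0 :: ∅
Run σ = ⟨aa⟩ on P: start {u0}
  step 1 (a): {u1}
  step 2 (a): {u2}
  ✓ P
Run σ = ⟨aa⟩ on Q: start {v0}
  step 1 (a): {v1}
  step 2 (a): no successor for Q

aa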